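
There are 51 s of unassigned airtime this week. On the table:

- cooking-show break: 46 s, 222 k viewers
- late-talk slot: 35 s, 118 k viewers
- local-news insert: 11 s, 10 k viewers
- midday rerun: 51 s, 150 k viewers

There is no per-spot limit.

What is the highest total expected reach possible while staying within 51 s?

Best packing: cooking-show break — 46 s, 222 total.

222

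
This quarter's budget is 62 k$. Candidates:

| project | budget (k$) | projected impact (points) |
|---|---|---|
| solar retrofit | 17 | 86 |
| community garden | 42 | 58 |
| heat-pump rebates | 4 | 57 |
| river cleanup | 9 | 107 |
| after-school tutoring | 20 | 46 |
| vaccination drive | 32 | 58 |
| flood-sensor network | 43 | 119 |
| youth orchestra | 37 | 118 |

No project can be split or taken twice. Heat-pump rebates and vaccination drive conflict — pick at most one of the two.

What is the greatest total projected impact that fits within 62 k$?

296

Taking solar retrofit + heat-pump rebates + river cleanup + after-school tutoring: 50 k$ used, 296 in projected impact.
The spare 12 k$ is too small for any remaining project, and no feasible exchange beats 296.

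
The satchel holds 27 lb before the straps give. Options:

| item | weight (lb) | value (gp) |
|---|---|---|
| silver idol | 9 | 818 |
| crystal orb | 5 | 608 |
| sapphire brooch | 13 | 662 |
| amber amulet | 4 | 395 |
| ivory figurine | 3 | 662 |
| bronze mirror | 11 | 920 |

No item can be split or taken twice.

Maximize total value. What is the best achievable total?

2795

Density check — ivory figurine 220.67, crystal orb 121.60, amber amulet 98.75 are the best per lb.
A density-first pass picks silver idol + crystal orb + amber amulet + ivory figurine — 2483 at 21 lb.
Replace crystal orb with bronze mirror: the trade gains 312 net, giving 2795 at 27 lb.
The closest alternative, crystal orb + amber amulet + ivory figurine + bronze mirror, reaches only 2585.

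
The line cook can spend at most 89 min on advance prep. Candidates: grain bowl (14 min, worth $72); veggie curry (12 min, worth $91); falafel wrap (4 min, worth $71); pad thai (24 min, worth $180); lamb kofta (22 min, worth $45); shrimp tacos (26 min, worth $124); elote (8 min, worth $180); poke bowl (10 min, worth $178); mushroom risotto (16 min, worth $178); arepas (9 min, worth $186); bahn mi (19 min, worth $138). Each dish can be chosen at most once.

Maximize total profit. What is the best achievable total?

1064

Taking veggie curry + falafel wrap + pad thai + elote + poke bowl + mushroom risotto + arepas: 83 min used, 1064 in profit.
Runner-up grain bowl + falafel wrap + pad thai + elote + poke bowl + mushroom risotto + arepas tops out at 1045.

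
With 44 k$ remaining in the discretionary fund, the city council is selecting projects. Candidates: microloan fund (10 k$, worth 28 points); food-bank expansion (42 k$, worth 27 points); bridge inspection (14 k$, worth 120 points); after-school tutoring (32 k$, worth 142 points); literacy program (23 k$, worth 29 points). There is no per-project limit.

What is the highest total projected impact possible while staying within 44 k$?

360

3×bridge inspection uses 42 of the 44 k$ and totals 360.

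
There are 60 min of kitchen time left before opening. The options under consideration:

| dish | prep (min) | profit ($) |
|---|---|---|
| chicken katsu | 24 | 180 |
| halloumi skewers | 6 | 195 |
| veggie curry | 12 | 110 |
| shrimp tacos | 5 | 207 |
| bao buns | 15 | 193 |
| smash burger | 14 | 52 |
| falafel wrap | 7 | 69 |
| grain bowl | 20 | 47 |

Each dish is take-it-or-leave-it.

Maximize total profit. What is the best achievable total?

844

The ratio heuristic lands on halloumi skewers + veggie curry + shrimp tacos + bao buns + smash burger + falafel wrap (826) but leaves 1 min idle.
Replace veggie curry and smash burger with chicken katsu: the trade gains 18 net, giving 844 at 57 min.
Every other selection either busts 60 min or fails to beat 844.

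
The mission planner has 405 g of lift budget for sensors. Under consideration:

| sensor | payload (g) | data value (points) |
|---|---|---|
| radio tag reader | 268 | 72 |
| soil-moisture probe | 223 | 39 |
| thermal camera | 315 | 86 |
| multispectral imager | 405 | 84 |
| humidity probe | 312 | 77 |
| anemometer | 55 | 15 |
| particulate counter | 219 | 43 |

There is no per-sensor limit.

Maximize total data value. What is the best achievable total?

Filling by ratio: thermal camera + anemometer for 101, with 35 g left unused.
Dropping thermal camera frees 315 g; slotting in 6×anemometer (330 g) lifts the total to 105 at 385 g.
That's the maximum — no swap from here does better than 105.

105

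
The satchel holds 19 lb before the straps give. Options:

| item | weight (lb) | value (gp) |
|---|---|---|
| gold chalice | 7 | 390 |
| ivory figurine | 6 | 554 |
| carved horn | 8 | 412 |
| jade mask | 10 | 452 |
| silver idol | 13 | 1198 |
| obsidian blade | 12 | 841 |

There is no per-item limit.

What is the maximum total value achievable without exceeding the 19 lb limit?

1752

Ranking by ratio (value/lb): ivory figurine 92.33, silver idol 92.15, obsidian blade 70.08.
Taking the top-ratio items first gives 3×ivory figurine for 1662 (18 lb).
Replace 2×ivory figurine with silver idol: the trade gains 90 net, giving 1752 at 19 lb.
Every other selection either busts 19 lb or fails to beat 1752.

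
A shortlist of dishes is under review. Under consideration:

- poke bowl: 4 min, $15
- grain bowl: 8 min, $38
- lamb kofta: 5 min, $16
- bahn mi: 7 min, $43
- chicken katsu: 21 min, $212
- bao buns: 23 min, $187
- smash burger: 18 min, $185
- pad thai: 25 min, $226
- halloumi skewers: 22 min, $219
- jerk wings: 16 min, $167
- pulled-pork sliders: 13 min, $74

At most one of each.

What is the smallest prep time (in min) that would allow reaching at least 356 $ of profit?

Minimise min subject to total profit ≥ 356.
chicken katsu + jerk wings: 379 profit at 37 min.
Any bundle with less than 37 min falls short of 356.

37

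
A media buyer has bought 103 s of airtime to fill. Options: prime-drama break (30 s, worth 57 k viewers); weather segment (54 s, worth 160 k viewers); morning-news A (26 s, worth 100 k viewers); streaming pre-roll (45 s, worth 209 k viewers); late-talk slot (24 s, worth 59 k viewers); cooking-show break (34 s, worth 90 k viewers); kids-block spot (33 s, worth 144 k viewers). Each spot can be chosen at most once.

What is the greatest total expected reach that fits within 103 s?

The ratio ordering already packs tightly: streaming pre-roll + late-talk slot + kids-block spot, 102 s, 412.
Next best is weather segment + streaming pre-roll at 369 (99 s) — short by 43.

412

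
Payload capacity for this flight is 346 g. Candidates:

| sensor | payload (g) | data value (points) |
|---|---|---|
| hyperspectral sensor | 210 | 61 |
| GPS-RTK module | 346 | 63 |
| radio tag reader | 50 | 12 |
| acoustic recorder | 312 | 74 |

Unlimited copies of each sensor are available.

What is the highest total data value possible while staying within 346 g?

Hyperspectral sensor + 2×radio tag reader uses 310 of the 346 g and totals 85.

85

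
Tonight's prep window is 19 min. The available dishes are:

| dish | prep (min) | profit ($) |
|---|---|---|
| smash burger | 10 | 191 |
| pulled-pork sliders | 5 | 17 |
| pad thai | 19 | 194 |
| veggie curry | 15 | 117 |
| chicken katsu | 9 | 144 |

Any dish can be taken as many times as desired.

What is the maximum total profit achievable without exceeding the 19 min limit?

Best packing: smash burger + chicken katsu — 19 min, 335 total.

335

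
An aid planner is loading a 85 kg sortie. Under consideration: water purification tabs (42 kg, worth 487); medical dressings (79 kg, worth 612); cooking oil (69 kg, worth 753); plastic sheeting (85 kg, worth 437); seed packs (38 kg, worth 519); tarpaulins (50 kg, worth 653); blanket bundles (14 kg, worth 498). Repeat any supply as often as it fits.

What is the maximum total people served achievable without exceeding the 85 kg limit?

2988

By people served per kg: blanket bundles 35.57, seed packs 13.66, tarpaulins 13.06 lead.
The ratio ordering already packs tightly: 6×blanket bundles, 84 kg, 2988.
Nothing else within 85 kg beats 2988.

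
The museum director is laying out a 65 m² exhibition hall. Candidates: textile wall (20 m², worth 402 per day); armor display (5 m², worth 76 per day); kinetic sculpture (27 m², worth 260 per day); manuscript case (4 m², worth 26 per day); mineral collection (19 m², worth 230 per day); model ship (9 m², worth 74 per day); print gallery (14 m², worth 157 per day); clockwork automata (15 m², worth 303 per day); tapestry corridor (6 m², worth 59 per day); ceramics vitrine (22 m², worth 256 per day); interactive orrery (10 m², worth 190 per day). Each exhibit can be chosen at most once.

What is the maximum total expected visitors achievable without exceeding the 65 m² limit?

Ranking by ratio (expected visitors/m²): clockwork automata 20.20, textile wall 20.10, interactive orrery 19.00.
Taking textile wall + armor display + print gallery + clockwork automata + interactive orrery: 64 m² used, 1128 in expected visitors.
The spare 1 m² is too small for any remaining exhibit, and no exchange beats 1128.

1128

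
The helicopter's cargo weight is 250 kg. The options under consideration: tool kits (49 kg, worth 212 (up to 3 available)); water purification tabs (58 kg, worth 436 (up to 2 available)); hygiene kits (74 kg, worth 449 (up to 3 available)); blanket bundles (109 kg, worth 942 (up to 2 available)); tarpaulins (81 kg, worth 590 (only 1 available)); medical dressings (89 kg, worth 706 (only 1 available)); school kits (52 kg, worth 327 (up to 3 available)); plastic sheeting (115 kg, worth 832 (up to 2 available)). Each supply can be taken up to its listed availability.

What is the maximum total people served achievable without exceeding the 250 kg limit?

Density check — blanket bundles 8.64, medical dressings 7.93, water purification tabs 7.52, tarpaulins 7.28 are the best per kg.
The ratio heuristic lands on 2×blanket bundles (1884) but leaves 32 kg idle.
Dropping blanket bundles frees 109 kg; slotting in medical dressings + school kits (141 kg) lifts the total to 1975 at 250 kg.
Every other selection either busts 250 kg or exceeds an availability limit or fails to beat 1975.

1975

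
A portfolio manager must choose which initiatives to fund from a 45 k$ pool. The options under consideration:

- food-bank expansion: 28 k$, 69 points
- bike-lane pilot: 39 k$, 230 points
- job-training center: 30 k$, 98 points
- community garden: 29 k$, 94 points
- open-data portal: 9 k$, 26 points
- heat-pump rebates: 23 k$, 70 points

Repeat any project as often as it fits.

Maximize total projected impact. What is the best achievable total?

230

Taking bike-lane pilot: 39 k$ used, 230 in projected impact.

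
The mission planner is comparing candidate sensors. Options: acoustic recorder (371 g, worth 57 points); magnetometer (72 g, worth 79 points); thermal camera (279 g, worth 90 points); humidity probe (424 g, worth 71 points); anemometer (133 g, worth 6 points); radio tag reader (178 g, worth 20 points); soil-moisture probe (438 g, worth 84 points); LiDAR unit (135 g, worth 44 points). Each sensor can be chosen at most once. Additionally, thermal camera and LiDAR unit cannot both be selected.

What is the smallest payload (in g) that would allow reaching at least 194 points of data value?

631

Look for the lowest-payload combination reaching 194.
magnetometer + humidity probe + LiDAR unit reaches 194 using 631 g.
Any bundle with less than 631 g falls short of 194.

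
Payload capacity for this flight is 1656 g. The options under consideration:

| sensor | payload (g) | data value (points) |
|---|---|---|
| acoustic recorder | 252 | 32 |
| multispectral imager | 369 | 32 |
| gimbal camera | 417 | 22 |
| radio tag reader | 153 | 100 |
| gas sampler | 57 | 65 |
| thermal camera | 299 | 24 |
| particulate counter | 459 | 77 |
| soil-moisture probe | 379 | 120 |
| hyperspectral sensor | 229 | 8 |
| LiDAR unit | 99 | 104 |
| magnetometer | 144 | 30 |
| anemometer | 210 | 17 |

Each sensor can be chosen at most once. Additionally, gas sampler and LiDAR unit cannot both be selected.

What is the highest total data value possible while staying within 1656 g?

463

Ranking by ratio (data value/g): gas sampler 1.14, LiDAR unit 1.05, radio tag reader 0.65.
Best packing: acoustic recorder + radio tag reader + particulate counter + soil-moisture probe + LiDAR unit + magnetometer — 1486 g, 463 total.
That's the maximum — no feasible swap from here does better than 463.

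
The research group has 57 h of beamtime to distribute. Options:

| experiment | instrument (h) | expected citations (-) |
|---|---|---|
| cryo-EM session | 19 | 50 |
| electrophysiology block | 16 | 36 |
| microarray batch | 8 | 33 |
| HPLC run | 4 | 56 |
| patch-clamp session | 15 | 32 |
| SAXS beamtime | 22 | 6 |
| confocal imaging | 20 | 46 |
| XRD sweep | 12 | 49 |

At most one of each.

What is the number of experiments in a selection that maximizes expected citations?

Optimal total is 206.
electrophysiology block + microarray batch + HPLC run + patch-clamp session + XRD sweep hits 206 at 55 h.
Any selection reaching 206 contains exactly 5 experiments.

5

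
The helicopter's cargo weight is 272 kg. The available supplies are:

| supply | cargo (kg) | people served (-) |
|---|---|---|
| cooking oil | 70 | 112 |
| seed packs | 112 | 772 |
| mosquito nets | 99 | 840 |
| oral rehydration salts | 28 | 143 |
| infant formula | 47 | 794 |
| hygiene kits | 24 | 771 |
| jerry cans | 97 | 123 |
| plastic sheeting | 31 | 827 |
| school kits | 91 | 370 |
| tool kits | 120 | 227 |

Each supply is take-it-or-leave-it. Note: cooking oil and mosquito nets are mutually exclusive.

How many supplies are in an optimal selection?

The maximum people served within 272 kg is 3375.
One optimal bundle: mosquito nets + oral rehydration salts + infant formula + hygiene kits + plastic sheeting (229 kg).
All optima have 5 supplies.

5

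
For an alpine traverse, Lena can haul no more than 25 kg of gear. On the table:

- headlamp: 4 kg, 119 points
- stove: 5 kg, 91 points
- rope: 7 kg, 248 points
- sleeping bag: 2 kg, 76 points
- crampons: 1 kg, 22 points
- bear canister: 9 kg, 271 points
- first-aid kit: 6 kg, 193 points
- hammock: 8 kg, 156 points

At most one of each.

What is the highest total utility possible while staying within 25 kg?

Ranking by ratio (utility/kg): sleeping bag 38.00, rope 35.43, first-aid kit 32.17, bear canister 30.11.
Taking rope + sleeping bag + crampons + bear canister + first-aid kit: 25 kg used, 810 in utility.
Nothing else within 25 kg beats 810.

810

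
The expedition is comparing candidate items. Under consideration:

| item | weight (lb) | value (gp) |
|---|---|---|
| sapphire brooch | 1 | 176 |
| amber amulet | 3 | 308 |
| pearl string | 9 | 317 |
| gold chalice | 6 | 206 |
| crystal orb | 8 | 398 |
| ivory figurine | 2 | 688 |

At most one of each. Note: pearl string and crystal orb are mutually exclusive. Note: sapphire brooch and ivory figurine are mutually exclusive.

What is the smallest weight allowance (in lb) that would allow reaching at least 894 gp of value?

Minimise lb subject to total value ≥ 894.
amber amulet + ivory figurine: 996 value at 5 lb.
No combination under 5 lb hits 894.

5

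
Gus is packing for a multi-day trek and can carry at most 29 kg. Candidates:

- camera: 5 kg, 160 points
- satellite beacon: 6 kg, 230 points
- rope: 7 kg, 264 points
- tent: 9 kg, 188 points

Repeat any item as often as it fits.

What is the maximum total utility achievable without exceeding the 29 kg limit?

1080

By utility per kg: satellite beacon 38.33, rope 37.71, camera 32.00 lead.
Best packing: camera + 4×satellite beacon — 29 kg, 1080 total.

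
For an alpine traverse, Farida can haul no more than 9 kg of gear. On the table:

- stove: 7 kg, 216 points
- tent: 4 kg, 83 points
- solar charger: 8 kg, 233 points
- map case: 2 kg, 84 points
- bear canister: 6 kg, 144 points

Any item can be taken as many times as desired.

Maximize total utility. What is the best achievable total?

4×map case uses 8 of the 9 kg and totals 336.

336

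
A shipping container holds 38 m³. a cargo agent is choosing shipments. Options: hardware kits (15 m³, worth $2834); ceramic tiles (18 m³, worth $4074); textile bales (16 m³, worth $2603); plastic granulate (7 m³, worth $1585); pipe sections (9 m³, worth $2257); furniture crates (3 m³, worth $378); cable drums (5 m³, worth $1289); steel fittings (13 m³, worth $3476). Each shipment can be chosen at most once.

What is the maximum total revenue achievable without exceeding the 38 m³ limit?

9135

Density check — steel fittings 267.38, cable drums 257.80, pipe sections 250.78, plastic granulate 226.43 are the best per m³.
Filling by ratio: plastic granulate + pipe sections + furniture crates + cable drums + steel fittings for 8985, with 1 m³ left unused.
Dropping pipe sections and furniture crates and cable drums frees 17 m³; slotting in ceramic tiles (18 m³) lifts the total to 9135 at 38 m³.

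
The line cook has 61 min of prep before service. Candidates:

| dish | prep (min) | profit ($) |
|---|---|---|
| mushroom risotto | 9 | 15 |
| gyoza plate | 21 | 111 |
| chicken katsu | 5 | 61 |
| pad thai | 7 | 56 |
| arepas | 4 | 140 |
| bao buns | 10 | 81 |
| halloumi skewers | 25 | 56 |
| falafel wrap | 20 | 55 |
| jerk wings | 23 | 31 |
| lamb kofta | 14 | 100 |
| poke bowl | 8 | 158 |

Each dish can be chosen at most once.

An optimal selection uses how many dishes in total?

6

Optimal total is 626.
One optimal bundle: gyoza plate + chicken katsu + pad thai + arepas + lamb kofta + poke bowl (59 min).
All optima have 6 dishes.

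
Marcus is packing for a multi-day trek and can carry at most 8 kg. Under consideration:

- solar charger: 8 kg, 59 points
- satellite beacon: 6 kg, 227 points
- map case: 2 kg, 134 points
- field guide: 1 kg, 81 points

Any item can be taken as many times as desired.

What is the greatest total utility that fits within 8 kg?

648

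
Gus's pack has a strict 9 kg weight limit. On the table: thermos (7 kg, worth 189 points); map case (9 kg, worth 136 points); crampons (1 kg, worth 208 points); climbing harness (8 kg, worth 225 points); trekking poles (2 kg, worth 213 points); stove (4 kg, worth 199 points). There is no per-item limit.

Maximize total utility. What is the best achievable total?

The ratio ordering already packs tightly: 9×crampons, 9 kg, 1872.

1872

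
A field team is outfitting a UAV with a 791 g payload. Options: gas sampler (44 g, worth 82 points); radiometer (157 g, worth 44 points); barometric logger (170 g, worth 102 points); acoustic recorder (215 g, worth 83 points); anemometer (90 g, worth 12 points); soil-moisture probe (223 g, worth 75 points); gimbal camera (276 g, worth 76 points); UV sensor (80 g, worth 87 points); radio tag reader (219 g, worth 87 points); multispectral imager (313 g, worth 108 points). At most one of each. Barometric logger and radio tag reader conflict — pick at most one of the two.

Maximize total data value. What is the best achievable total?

430

Ranking by ratio (data value/g): gas sampler 1.86, UV sensor 1.09, barometric logger 0.60.
Gas sampler + barometric logger + acoustic recorder + gimbal camera + UV sensor uses 785 of the 791 g and totals 430.
Runner-up gas sampler + barometric logger + acoustic recorder + soil-moisture probe + UV sensor tops out at 429.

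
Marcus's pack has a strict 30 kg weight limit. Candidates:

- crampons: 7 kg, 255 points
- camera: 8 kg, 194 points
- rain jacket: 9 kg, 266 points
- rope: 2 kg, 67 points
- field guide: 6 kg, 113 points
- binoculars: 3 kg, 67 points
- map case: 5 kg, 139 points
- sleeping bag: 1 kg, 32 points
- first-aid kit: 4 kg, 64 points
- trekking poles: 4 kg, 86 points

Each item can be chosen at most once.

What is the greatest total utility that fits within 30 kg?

886

The ratio heuristic lands on crampons + rain jacket + rope + binoculars + map case + sleeping bag (826) but leaves 3 kg idle.
Dropping rope and binoculars frees 5 kg; slotting in camera (8 kg) lifts the total to 886 at 30 kg.
Every other selection either busts 30 kg or fails to beat 886.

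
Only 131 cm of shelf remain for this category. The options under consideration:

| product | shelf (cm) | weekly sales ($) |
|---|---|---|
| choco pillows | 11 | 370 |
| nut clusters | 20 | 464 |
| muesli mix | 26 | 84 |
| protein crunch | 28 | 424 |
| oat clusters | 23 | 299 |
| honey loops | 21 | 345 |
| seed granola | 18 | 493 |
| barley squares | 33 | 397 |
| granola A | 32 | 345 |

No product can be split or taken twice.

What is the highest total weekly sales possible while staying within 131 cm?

Filling by ratio: choco pillows + nut clusters + protein crunch + oat clusters + honey loops + seed granola for 2395, with 10 cm left unused.
Dropping oat clusters frees 23 cm; slotting in barley squares (33 cm) lifts the total to 2493 at 131 cm.
An exhaustive check of the 512 subsets confirms 2493.

2493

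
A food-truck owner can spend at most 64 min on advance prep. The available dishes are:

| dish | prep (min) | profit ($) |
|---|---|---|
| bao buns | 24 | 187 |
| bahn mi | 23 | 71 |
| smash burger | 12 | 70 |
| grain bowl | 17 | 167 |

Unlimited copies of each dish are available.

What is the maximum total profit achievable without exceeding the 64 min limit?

571

Taking smash burger + 3×grain bowl: 63 min used, 571 in profit.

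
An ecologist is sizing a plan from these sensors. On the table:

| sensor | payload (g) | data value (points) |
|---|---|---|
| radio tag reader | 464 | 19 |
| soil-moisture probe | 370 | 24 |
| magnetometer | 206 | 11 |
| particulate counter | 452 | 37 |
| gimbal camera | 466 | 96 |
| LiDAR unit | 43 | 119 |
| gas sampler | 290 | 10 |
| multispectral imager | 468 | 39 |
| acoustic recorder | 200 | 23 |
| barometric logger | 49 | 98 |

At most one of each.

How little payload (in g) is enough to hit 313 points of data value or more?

Minimise g subject to total data value ≥ 313.
Taking gimbal camera + LiDAR unit + barometric logger gives 313 (≥ 313) for 558 g.
Below 558 g the best achievable stays under 313.

558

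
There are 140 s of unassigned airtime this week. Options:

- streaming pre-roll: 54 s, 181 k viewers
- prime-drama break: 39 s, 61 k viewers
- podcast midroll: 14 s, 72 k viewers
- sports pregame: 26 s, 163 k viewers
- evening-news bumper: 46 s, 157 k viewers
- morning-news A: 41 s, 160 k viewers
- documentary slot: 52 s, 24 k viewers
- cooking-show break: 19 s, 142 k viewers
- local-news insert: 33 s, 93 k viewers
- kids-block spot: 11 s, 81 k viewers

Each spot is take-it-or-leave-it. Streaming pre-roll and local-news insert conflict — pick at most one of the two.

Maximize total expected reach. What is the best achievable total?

Filling by ratio: podcast midroll + sports pregame + morning-news A + cooking-show break + kids-block spot for 618, with 29 s left unused.
The 25 s tied up in podcast midroll and kids-block spot is better spent on streaming pre-roll — total rises to 646 (140 s).

646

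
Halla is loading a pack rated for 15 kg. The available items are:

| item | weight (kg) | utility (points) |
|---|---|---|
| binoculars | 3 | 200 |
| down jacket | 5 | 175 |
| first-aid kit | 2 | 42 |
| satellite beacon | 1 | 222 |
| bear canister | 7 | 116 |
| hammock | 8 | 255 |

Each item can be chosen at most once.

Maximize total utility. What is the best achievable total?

Greedy by ratio would take binoculars + down jacket + first-aid kit + satellite beacon: 11 kg used, total 639.
Replace down jacket with hammock: the trade gains 80 net, giving 719 at 14 kg.

719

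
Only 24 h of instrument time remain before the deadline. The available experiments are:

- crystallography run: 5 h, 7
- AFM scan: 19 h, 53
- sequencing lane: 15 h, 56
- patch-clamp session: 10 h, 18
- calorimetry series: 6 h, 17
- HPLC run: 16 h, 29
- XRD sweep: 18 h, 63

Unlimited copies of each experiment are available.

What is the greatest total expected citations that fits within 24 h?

Taking the top-ratio experiments first gives sequencing lane + calorimetry series for 73 (21 h).
The 15 h tied up in sequencing lane is better spent on XRD sweep — total rises to 80 (24 h).
Nothing else within 24 h beats 80.

80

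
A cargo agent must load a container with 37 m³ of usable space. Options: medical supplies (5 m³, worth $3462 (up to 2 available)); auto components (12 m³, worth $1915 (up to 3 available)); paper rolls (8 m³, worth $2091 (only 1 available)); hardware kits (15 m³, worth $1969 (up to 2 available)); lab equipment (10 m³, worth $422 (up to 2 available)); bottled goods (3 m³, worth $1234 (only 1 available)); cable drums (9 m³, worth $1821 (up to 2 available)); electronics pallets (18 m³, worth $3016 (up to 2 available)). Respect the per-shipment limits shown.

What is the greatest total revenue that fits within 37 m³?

12657

Ranking by ratio (revenue/m³): medical supplies 692.40, bottled goods 411.33, paper rolls 261.38, cable drums 202.33.
A density-first pass picks 2×medical supplies + paper rolls + bottled goods + cable drums — 12070 at 30 m³.
Dropping bottled goods frees 3 m³; slotting in cable drums (9 m³) lifts the total to 12657 at 36 m³.
No other feasible combination exceeds 12657.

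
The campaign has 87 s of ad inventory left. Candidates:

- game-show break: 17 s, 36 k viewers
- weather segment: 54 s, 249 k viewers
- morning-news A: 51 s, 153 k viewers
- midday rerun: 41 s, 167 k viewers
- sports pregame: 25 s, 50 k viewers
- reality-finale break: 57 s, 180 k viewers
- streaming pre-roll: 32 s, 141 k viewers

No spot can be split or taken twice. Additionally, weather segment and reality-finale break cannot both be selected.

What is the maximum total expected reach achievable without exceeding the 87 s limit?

390

Best packing: weather segment + streaming pre-roll — 86 s, 390 total.
Nothing else feasible within 87 s beats 390.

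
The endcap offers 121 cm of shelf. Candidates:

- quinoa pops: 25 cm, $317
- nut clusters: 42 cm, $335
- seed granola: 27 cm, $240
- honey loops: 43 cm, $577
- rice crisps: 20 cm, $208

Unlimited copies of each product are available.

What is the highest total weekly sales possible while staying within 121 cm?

1528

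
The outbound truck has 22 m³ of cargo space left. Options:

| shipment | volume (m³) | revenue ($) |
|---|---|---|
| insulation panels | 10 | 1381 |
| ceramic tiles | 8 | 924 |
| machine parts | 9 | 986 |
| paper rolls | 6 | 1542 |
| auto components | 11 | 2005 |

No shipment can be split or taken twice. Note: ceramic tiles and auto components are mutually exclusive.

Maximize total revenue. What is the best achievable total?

3547

Taking paper rolls + auto components: 17 m³ used, 3547 in revenue.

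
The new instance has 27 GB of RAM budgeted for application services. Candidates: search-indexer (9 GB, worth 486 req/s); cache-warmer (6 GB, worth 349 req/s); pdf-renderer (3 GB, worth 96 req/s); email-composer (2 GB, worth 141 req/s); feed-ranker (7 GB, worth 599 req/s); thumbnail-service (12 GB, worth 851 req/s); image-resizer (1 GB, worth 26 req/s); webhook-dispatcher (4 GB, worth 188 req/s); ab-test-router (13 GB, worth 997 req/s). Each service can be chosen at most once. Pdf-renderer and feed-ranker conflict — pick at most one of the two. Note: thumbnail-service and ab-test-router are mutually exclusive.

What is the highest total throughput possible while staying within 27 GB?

Taking the top-ratio services first gives email-composer + feed-ranker + image-resizer + webhook-dispatcher + ab-test-router for 1951 (27 GB).
Dropping email-composer and webhook-dispatcher frees 6 GB; slotting in cache-warmer (6 GB) lifts the total to 1971 at 27 GB.

1971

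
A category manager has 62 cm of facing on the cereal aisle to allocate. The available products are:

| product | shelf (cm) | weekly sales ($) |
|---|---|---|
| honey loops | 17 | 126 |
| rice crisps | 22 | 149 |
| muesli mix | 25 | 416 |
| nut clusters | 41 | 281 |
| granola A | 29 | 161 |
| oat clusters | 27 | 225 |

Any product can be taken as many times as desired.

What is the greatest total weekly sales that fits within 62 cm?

Best packing: 2×muesli mix — 50 cm, 832 total.

832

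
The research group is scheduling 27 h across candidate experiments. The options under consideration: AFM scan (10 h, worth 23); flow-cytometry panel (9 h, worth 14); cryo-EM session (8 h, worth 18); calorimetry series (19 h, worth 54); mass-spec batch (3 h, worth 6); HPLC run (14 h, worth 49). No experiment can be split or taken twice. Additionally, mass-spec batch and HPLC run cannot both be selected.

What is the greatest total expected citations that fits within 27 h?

Taking cryo-EM session + calorimetry series: 27 h used, 72 in expected citations.
AFM scan + HPLC run matches that 72 at 24 h; no feasible combination exceeds it.

72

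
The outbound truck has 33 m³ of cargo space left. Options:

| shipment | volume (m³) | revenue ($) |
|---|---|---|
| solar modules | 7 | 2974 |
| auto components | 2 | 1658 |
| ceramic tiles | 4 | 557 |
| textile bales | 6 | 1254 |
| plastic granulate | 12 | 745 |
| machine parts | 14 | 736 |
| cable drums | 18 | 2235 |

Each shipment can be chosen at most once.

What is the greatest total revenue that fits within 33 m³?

8121

The ratio heuristic lands on solar modules + auto components + ceramic tiles + textile bales + plastic granulate (7188) but leaves 2 m³ idle.
Replace ceramic tiles and plastic granulate with cable drums: the trade gains 933 net, giving 8121 at 33 m³.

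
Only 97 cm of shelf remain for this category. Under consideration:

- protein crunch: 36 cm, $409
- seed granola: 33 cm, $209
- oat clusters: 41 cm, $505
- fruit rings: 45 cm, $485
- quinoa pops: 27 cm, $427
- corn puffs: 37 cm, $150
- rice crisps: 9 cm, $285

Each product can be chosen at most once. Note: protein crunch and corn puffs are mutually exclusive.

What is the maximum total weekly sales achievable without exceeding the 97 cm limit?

Greedy by ratio would take oat clusters + quinoa pops + rice crisps: 77 cm used, total 1217.
Replace quinoa pops with fruit rings: the trade gains 58 net, giving 1275 at 95 cm.
Nothing else feasible within 97 cm beats 1275.

1275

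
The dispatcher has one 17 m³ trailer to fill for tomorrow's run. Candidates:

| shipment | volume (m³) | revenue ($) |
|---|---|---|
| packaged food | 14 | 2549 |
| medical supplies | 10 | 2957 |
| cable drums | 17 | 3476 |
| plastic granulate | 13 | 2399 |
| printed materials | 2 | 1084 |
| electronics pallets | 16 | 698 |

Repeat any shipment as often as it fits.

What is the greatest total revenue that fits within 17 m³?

Density check — printed materials 542.00, medical supplies 295.70, cable drums 204.47, plastic granulate 184.54 are the best per m³.
Best packing: 8×printed materials — 16 m³, 8672 total.

8672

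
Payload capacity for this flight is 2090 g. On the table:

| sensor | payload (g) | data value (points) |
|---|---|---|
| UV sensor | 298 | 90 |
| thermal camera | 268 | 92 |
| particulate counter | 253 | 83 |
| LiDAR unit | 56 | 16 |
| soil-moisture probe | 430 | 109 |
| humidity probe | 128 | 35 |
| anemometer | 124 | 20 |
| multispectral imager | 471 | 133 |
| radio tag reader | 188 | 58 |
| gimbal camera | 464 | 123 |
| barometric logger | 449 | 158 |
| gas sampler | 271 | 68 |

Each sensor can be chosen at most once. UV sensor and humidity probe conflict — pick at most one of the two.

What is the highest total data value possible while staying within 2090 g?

643

Ranking by ratio (data value/g): barometric logger 0.35, thermal camera 0.34, particulate counter 0.33.
The ratio heuristic lands on UV sensor + thermal camera + particulate counter + LiDAR unit + multispectral imager + radio tag reader + barometric logger (630) but leaves 107 g idle.
The 298 g tied up in UV sensor is better spent on humidity probe + gas sampler — total rises to 643 (2084 g).
Every other selection either busts 2090 g or breaks a pairing rule or fails to beat 643.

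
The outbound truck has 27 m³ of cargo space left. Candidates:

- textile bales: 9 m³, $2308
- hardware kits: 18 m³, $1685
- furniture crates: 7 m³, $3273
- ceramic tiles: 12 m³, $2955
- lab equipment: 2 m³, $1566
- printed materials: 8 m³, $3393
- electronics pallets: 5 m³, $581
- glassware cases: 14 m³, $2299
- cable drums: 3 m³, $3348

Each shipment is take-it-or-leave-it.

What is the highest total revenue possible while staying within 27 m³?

Density check — cable drums 1116.00, lab equipment 783.00, furniture crates 467.57 are the best per m³.
Filling by ratio: furniture crates + lab equipment + printed materials + electronics pallets + cable drums for 12161, with 2 m³ left unused.
The 7 m³ tied up in lab equipment and electronics pallets is better spent on textile bales — total rises to 12322 (27 m³).
Every other selection either busts 27 m³ or fails to beat 12322.

12322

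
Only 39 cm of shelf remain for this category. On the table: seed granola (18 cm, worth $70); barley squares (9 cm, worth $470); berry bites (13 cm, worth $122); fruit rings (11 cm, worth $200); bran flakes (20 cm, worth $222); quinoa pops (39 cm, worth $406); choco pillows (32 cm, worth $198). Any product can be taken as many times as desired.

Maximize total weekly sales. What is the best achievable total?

The ratio ordering already packs tightly: 4×barley squares, 36 cm, 1880.
No other feasible combination exceeds 1880.

1880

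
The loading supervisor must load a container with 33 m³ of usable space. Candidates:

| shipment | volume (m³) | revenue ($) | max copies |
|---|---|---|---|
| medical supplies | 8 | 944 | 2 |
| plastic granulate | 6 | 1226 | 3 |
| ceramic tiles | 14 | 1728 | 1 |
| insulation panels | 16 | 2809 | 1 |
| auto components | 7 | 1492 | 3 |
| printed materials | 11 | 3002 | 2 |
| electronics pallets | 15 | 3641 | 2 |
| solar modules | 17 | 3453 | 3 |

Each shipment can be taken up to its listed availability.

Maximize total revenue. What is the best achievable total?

The ratio heuristic lands on auto components + 2×printed materials (7496) but leaves 4 m³ idle.
Replace printed materials with electronics pallets: the trade gains 639 net, giving 8135 at 33 m³.
No other feasible combination exceeds 8135.

8135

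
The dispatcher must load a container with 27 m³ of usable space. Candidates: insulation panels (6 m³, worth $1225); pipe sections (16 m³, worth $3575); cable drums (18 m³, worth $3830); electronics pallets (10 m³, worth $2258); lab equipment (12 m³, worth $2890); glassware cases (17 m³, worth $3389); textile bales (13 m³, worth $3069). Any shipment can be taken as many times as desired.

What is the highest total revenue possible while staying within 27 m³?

The ratio heuristic lands on 2×lab equipment (5780) but leaves 3 m³ idle.
Dropping 2×lab equipment frees 24 m³; slotting in 2×textile bales (26 m³) lifts the total to 6138 at 26 m³.

6138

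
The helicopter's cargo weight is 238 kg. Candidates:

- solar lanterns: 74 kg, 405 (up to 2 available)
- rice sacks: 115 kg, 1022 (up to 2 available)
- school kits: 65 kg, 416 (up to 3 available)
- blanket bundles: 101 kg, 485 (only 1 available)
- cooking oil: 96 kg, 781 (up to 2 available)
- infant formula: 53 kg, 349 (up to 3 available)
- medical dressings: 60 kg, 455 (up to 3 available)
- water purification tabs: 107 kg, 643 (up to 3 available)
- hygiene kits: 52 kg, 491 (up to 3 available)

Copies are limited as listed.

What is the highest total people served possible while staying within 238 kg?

2044

Density check — hygiene kits 9.44, rice sacks 8.89, cooking oil 8.14 are the best per kg.
The ratio heuristic lands on medical dressings + 3×hygiene kits (1928) but leaves 22 kg idle.
Dropping medical dressings and 3×hygiene kits frees 216 kg; slotting in 2×rice sacks (230 kg) lifts the total to 2044 at 230 kg.
No other feasible combination exceeds 2044.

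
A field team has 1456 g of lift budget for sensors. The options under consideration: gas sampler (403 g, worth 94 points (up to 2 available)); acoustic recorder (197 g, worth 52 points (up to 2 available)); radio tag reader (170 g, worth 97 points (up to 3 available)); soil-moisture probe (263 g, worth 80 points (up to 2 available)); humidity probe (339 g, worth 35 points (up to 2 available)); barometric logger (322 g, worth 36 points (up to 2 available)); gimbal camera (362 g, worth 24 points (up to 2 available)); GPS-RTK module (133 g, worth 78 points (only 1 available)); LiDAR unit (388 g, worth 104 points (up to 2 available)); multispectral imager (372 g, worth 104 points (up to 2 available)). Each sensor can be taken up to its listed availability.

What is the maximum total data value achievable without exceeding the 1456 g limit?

By data value per g: GPS-RTK module 0.59, radio tag reader 0.57, soil-moisture probe 0.30 lead.
Acoustic recorder + 3×radio tag reader + 2×soil-moisture probe + GPS-RTK module uses 1366 of the 1456 g and totals 581.
Every other selection either busts 1456 g or exceeds an availability limit or fails to beat 581.

581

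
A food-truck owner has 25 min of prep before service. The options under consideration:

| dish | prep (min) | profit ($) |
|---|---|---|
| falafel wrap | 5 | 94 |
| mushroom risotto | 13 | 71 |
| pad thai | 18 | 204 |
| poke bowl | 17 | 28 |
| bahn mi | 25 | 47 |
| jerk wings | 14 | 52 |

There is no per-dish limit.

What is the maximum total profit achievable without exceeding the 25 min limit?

470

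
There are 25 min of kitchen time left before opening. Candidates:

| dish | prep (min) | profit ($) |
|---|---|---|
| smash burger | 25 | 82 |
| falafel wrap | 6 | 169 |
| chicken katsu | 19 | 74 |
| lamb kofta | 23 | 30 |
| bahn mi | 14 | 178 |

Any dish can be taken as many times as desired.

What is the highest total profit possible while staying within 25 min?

By profit per min: falafel wrap 28.17, bahn mi 12.71, chicken katsu 3.89, smash burger 3.28 lead.
4×falafel wrap uses 24 of the 25 min and totals 676.
The spare 1 min is too small for any remaining dish, and no exchange beats 676.

676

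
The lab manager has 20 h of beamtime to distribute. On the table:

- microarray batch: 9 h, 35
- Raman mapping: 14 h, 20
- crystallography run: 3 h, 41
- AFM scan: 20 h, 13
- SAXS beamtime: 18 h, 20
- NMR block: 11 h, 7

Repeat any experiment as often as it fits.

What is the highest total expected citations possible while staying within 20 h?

246

Density check — crystallography run 13.67, microarray batch 3.89, Raman mapping 1.43, SAXS beamtime 1.11 are the best per h.
The ratio ordering already packs tightly: 6×crystallography run, 18 h, 246.
Every other selection either busts 20 h or fails to beat 246.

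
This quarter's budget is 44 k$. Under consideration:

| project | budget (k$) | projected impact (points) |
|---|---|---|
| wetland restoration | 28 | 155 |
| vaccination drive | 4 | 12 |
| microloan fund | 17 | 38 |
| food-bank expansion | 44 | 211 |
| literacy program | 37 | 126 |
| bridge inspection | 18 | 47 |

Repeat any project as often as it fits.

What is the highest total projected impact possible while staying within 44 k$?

Taking the top-ratio projects first gives wetland restoration + 4×vaccination drive for 203 (44 k$).
Replace wetland restoration and 4×vaccination drive with food-bank expansion: the trade gains 8 net, giving 211 at 44 k$.

211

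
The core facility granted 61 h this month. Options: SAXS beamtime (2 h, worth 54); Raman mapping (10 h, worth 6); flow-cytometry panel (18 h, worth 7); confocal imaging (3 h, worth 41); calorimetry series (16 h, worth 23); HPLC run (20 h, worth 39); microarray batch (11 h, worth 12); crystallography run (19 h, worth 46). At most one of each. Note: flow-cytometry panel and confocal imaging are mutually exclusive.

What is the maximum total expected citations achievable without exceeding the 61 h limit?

SAXS beamtime + confocal imaging + calorimetry series + HPLC run + crystallography run uses 60 of the 61 h and totals 203.
Next best is SAXS beamtime + confocal imaging + HPLC run + microarray batch + crystallography run at 192 (55 h) — short by 11.

203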